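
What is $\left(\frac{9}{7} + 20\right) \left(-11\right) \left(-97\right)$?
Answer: $\frac{158983}{7} \approx 22712.0$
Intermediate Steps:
$\left(\frac{9}{7} + 20\right) \left(-11\right) \left(-97\right) = \frac{149}{7} \left(-11\right) \left(-97\right) = \left(- \frac{1639}{7}\right) \left(-97\right) = \frac{158983}{7}$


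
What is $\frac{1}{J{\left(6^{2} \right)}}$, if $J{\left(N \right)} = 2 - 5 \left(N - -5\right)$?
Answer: $- \frac{1}{203} \approx -0.0049261$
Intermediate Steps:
$J{\left(N \right)} = -23 - 5 N$ ($J{\left(N \right)} = 2 - 5 \left(N + 5\right) = 2 - 5 \left(5 + N\right) = 2 - \left(25 + 5 N\right) = -23 - 5 N$)
$\frac{1}{J{\left(6^{2} \right)}} = \frac{1}{-23 - 5 \cdot 6^{2}} = \frac{1}{-23 - 180} = \frac{1}{-203} = - \frac{1}{203}$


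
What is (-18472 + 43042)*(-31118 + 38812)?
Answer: 189041580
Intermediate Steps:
(-18472 + 43042)*(-31118 + 38812) = 24570*7694 = 189041580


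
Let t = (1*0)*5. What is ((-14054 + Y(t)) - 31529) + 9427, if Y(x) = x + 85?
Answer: -36071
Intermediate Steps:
t = 0 (t = 0*5 = 0)
Y(x) = 85 + x
((-14054 + Y(t)) - 31529) + 9427 = ((-14054 + (85 + 0)) - 31529) + 9427 = ((-14054 + 85) - 31529) + 9427 = (-13969 - 31529) + 9427 = -45498 + 9427 = -36071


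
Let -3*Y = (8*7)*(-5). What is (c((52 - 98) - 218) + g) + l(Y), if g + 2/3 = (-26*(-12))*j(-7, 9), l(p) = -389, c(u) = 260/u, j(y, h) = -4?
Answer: -108151/66 ≈ -1638.7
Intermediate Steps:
Y = 280/3 (Y = -8*7*(-5)/3 = -56*(-5)/3 = -⅓*(-280) = 280/3 ≈ 93.333)
g = -3746/3 (g = -⅔ - 26*(-12)*(-4) = -⅔ + 312*(-4) = -⅔ - 1248 = -3746/3 ≈ -1248.7)
(c((52 - 98) - 218) + g) + l(Y) = (260/((52 - 98) - 218) - 3746/3) - 389 = (260/(-46 - 218) - 3746/3) - 389 = (260/(-264) - 3746/3) - 389 = (260*(-1/264) - 3746/3) - 389 = (-65/66 - 3746/3) - 389 = -82477/66 - 389 = -108151/66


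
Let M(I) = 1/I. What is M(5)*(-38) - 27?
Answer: -173/5 ≈ -34.600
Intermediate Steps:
M(5)*(-38) - 27 = -38/5 - 27 = -173/5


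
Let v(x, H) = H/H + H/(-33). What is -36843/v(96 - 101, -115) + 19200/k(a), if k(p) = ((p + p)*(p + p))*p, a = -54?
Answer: -7977018059/971028 ≈ -8215.0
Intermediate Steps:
k(p) = 4*p³ (k(p) = ((2*p)*(2*p))*p = (4*p²)*p = 4*p³)
v(x, H) = 1 - H/33 (v(x, H) = 1 + H*(-1/33) = 1 - H/33)
-36843/v(96 - 101, -115) + 19200/k(a) = -36843/(1 - 1/33*(-115)) + 19200/((4*(-54)³)) = -36843/(1 + 115/33) + 19200/((4*(-157464))) = -36843/148/33 + 19200/(-629856) = -36843*33/148 + 19200*(-1/629856) = -1215819/148 - 200/6561 = -7977018059/971028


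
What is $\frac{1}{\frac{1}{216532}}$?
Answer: $216532$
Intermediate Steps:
$\frac{1}{\frac{1}{216532}} = 216532$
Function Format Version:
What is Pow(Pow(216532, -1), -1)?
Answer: 216532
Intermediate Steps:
Pow(Pow(216532, -1), -1) = Pow(Rational(1, 216532), -1) = 216532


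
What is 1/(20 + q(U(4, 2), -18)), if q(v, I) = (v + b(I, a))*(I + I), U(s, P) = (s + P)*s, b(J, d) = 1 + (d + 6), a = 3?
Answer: -1/1204 ≈ -0.00083056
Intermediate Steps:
b(J, d) = 7 + d (b(J, d) = 1 + (6 + d) = 7 + d)
U(s, P) = s*(P + s) (U(s, P) = (P + s)*s = s*(P + s))
q(v, I) = 2*I*(10 + v) (q(v, I) = (v + (7 + 3))*(I + I) = (v + 10)*(2*I) = (10 + v)*(2*I) = 2*I*(10 + v))
1/(20 + q(U(4, 2), -18)) = 1/(20 + 2*(-18)*(10 + 4*(2 + 4))) = 1/(20 + 2*(-18)*(10 + 4*6)) = 1/(20 + 2*(-18)*(10 + 24)) = 1/(20 + 2*(-18)*34) = 1/(20 - 1224) = 1/(-1204) = -1/1204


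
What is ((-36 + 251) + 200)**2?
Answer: 172225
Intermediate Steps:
((-36 + 251) + 200)**2 = (215 + 200)**2 = 415**2 = 172225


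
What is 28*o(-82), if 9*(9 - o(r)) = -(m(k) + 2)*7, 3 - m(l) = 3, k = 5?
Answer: 2660/9 ≈ 295.56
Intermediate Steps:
m(l) = 0 (m(l) = 3 - 1*3 = 3 - 3 = 0)
o(r) = 95/9 (o(r) = 9 - (-(0 + 2))*7/9 = 9 - (-1*2)*7/9 = 9 - (-2)*7/9 = 9 - ⅑*(-14) = 9 + 14/9 = 95/9)
28*o(-82) = 28*(95/9) = 2660/9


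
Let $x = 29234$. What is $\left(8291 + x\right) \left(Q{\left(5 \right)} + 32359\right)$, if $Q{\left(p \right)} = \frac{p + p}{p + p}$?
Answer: $1214309000$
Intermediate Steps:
$Q{\left(p \right)} = 1$ ($Q{\left(p \right)} = \frac{2 p}{2 p} = 2 p \frac{1}{2 p} = 1$)
$\left(8291 + x\right) \left(Q{\left(5 \right)} + 32359\right) = \left(8291 + 29234\right) \left(1 + 32359\right) = 37525 \cdot 32360 = 1214309000$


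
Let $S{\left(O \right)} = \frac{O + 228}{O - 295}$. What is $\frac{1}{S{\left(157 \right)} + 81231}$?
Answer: $\frac{138}{11209493} \approx 1.2311 \cdot 10^{-5}$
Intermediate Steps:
$S{\left(O \right)} = \frac{228 + O}{-295 + O}$
$\frac{1}{S{\left(157 \right)} + 81231} = \frac{1}{\frac{228 + 157}{-295 + 157} + 81231} = \frac{1}{\frac{1}{-138} \cdot 385 + 81231} = \frac{1}{\left(- \frac{1}{138}\right) 385 + 81231} = \frac{1}{- \frac{385}{138} + 81231} = \frac{1}{\frac{11209493}{138}} = \frac{138}{11209493}$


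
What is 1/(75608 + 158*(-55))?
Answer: 1/66918 ≈ 1.4944e-5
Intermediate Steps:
1/(75608 + 158*(-55)) = 1/(75608 - 8690) = 1/66918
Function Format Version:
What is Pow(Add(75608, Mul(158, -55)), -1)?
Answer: Rational(1, 66918) ≈ 1.4944e-5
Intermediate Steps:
Pow(Add(75608, Mul(158, -55)), -1) = Pow(Add(75608, -8690), -1) = Pow(66918, -1) = Rational(1, 66918)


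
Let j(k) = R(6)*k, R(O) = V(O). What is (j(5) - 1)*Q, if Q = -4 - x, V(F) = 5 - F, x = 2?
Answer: 36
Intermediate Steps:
R(O) = 5 - O
j(k) = -k (j(k) = (5 - 1*6)*k = (5 - 6)*k = -k)
Q = -6 (Q = -4 - 1*2 = -4 - 2 = -6)
(j(5) - 1)*Q = (-1*5 - 1)*(-6) = (-5 - 1)*(-6) = -6*(-6) = 36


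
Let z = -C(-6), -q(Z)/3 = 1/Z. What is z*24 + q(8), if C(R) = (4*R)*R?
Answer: -27651/8 ≈ -3456.4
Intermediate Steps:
C(R) = 4*R²
q(Z) = -3/Z
z = -144 (z = -4*(-6)² = -4*36 = -1*144 = -144)
z*24 + q(8) = -144*24 - 3/8 = -3456 - 3*⅛ = -3456 - 3/8 = -27651/8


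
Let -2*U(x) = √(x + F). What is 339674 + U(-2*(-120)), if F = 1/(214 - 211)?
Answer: 339674 - √2163/6 ≈ 3.3967e+5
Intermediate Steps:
F = ⅓ (F = 1/3 = ⅓ ≈ 0.33333)
U(x) = -√(⅓ + x)/2 (U(x) = -√(x + ⅓)/2 = -√(⅓ + x)/2)
339674 + U(-2*(-120)) = 339674 - √(3 + 9*(-2*(-120)))/6 = 339674 - √(3 + 9*240)/6 = 339674 - √(3 + 2160)/6 = 339674 - √2163/6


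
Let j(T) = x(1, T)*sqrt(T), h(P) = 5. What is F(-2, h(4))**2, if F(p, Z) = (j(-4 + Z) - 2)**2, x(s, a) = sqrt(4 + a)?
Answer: (2 - sqrt(5))**4 ≈ 0.0031056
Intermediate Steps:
j(T) = sqrt(T)*sqrt(4 + T) (j(T) = sqrt(4 + T)*sqrt(T) = sqrt(T)*sqrt(4 + T))
F(p, Z) = (-2 + sqrt(Z)*sqrt(-4 + Z))**2 (F(p, Z) = (sqrt(-4 + Z)*sqrt(4 + (-4 + Z)) - 2)**2 = (sqrt(-4 + Z)*sqrt(Z) - 2)**2 = (sqrt(Z)*sqrt(-4 + Z) - 2)**2 = (-2 + sqrt(Z)*sqrt(-4 + Z))**2)
F(-2, h(4))**2 = ((-2 + sqrt(5)*sqrt(-4 + 5))**2)**2 = ((-2 + sqrt(5)*sqrt(1))**2)**2 = ((-2 + sqrt(5)*1)**2)**2 = ((-2 + sqrt(5))**2)**2 = (-2 + sqrt(5))**4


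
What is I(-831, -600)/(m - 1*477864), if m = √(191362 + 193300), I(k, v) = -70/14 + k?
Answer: 199747152/114176808917 + 418*√384662/114176808917 ≈ 0.0017517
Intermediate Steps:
I(k, v) = -5 + k (I(k, v) = -70/14 + k = -7*5/7 + k = -5 + k)
m = √384662 ≈ 620.21
I(-831, -600)/(m - 1*477864) = (-5 - 831)/(√384662 - 1*477864) = -836/(√384662 - 477864) = -836/(-477864 + √384662)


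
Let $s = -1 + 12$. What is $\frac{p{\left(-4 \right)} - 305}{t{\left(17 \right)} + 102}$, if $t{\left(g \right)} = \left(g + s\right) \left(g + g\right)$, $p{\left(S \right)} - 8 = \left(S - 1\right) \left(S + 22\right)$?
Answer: $- \frac{387}{1054} \approx -0.36717$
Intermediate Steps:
$s = 11$
$p{\left(S \right)} = 8 + \left(-1 + S\right) \left(22 + S\right)$ ($p{\left(S \right)} = 8 + \left(S - 1\right) \left(S + 22\right) = 8 + \left(-1 + S\right) \left(22 + S\right)$)
$t{\left(g \right)} = 2 g \left(11 + g\right)$ ($t{\left(g \right)} = \left(g + 11\right) \left(g + g\right) = \left(11 + g\right) 2 g = 2 g \left(11 + g\right)$)
$\frac{p{\left(-4 \right)} - 305}{t{\left(17 \right)} + 102} = \frac{\left(-14 + \left(-4\right)^{2} + 21 \left(-4\right)\right) - 305}{2 \cdot 17 \left(11 + 17\right) + 102} = \frac{\left(-14 + 16 - 84\right) - 305}{2 \cdot 17 \cdot 28 + 102} = \frac{-82 - 305}{952 + 102} = - \frac{387}{1054}$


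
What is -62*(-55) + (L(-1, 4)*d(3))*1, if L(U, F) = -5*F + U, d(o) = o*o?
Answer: 3221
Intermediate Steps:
d(o) = o²
L(U, F) = U - 5*F
-62*(-55) + (L(-1, 4)*d(3))*1 = -62*(-55) + ((-1 - 5*4)*3²)*1 = 3410 + ((-1 - 20)*9)*1 = 3410 - 21*9*1 = 3410 - 189*1 = 3410 - 189 = 3221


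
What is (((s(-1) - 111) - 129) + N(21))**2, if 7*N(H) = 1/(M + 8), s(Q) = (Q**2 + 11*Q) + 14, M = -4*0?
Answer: 174636225/3136 ≈ 55688.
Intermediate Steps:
M = 0
s(Q) = 14 + Q**2 + 11*Q
N(H) = 1/56 (N(H) = 1/(7*(0 + 8)) = (1/7)/8 = (1/7)*(1/8) = 1/56)
(((s(-1) - 111) - 129) + N(21))**2 = ((((14 + (-1)**2 + 11*(-1)) - 111) - 129) + 1/56)**2 = ((((14 + 1 - 11) - 111) - 129) + 1/56)**2 = (((4 - 111) - 129) + 1/56)**2 = ((-107 - 129) + 1/56)**2 = (-236 + 1/56)**2 = (-13215/56)**2 = 174636225/3136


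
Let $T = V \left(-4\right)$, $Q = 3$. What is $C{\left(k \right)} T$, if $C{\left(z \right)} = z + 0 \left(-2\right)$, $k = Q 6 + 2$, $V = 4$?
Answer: $-320$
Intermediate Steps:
$k = 20$ ($k = 3 \cdot 6 + 2 = 18 + 2 = 20$)
$C{\left(z \right)} = z$ ($C{\left(z \right)} = z + 0 = z$)
$T = -16$ ($T = 4 \left(-4\right) = -16$)
$C{\left(k \right)} T = 20 \left(-16\right) = -320$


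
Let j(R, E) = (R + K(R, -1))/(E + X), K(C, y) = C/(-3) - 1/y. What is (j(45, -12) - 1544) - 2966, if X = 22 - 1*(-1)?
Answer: -49579/11 ≈ -4507.2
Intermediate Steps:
X = 23 (X = 22 + 1 = 23)
K(C, y) = -1/y - C/3 (K(C, y) = C*(-⅓) - 1/y = -C/3 - 1/y = -1/y - C/3)
j(R, E) = (1 + 2*R/3)/(23 + E) (j(R, E) = (R + (-1/(-1) - R/3))/(E + 23) = (R + (-1*(-1) - R/3))/(23 + E) = (R + (1 - R/3))/(23 + E) = (1 + 2*R/3)/(23 + E))
(j(45, -12) - 1544) - 2966 = ((3 + 2*45)/(3*(23 - 12)) - 1544) - 2966 = ((⅓)*(3 + 90)/11 - 1544) - 2966 = ((⅓)*(1/11)*93 - 1544) - 2966 = (31/11 - 1544) - 2966 = -16953/11 - 2966 = -49579/11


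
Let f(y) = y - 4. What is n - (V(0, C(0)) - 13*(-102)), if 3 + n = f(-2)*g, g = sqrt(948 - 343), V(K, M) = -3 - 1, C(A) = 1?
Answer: -1325 - 66*sqrt(5) ≈ -1472.6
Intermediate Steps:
f(y) = -4 + y
V(K, M) = -4
g = 11*sqrt(5) (g = sqrt(605) = 11*sqrt(5) ≈ 24.597)
n = -3 - 66*sqrt(5) (n = -3 + (-4 - 2)*(11*sqrt(5)) = -3 - 66*sqrt(5) ≈ -150.58)
n - (V(0, C(0)) - 13*(-102)) = (-3 - 66*sqrt(5)) - (-4 - 13*(-102)) = (-3 - 66*sqrt(5)) - (-4 + 1326) = (-3 - 66*sqrt(5)) - 1*1322 = (-3 - 66*sqrt(5)) - 1322 = -1325 - 66*sqrt(5)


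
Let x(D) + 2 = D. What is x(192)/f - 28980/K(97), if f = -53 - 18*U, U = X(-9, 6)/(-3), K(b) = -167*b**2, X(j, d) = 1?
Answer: -297185510/73851241 ≈ -4.0241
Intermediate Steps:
x(D) = -2 + D
U = -1/3 (U = 1/(-3) = 1*(-1/3) = -1/3 ≈ -0.33333)
f = -47 (f = -53 - 18*(-1/3) = -53 + 6 = -47)
x(192)/f - 28980/K(97) = (-2 + 192)/(-47) - 28980/((-167*97**2)) = 190*(-1/47) - 28980/((-167*9409)) = -190/47 - 28980/(-1571303) = -190/47 - 28980*(-1/1571303) = -190/47 + 28980/1571303 = -297185510/73851241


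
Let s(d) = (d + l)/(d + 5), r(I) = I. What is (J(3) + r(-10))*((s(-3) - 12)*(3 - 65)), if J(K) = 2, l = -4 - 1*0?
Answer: -7688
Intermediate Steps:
l = -4 (l = -4 + 0 = -4)
s(d) = (-4 + d)/(5 + d) (s(d) = (d - 4)/(d + 5) = (-4 + d)/(5 + d))
(J(3) + r(-10))*((s(-3) - 12)*(3 - 65)) = (2 - 10)*(((-4 - 3)/(5 - 3) - 12)*(3 - 65)) = -8*(-7/2 - 12)*(-62) = -(-124)*(-62) = -8*961 = -7688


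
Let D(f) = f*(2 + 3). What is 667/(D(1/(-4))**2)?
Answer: 10672/25 ≈ 426.88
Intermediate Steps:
D(f) = 5*f (D(f) = f*5 = 5*f)
667/(D(1/(-4))**2) = 667/((5/(-4))**2) = 667/((5*(-1/4))**2) = 667/((-5/4)**2) = 667/(25/16) = 667*(16/25) = 10672/25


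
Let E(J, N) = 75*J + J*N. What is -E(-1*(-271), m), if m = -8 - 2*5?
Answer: -15447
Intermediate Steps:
m = -18 (m = -8 - 10 = -18)
-E(-1*(-271), m) = -(-1*(-271))*(75 - 18) = -271*57 = -1*15447 = -15447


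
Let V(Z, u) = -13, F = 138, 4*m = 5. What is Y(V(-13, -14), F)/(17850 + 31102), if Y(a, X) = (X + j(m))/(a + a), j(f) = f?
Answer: -557/5091008 ≈ -0.00010941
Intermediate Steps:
m = 5/4 (m = (¼)*5 = 5/4 ≈ 1.2500)
Y(a, X) = (5/4 + X)/(2*a) (Y(a, X) = (X + 5/4)/(a + a) = (5/4 + X)/((2*a)) = (5/4 + X)*(1/(2*a)) = (5/4 + X)/(2*a))
Y(V(-13, -14), F)/(17850 + 31102) = ((⅛)*(5 + 4*138)/(-13))/(17850 + 31102) = ((⅛)*(-1/13)*(5 + 552))/48952 = ((⅛)*(-1/13)*557)*(1/48952) = -557/104*1/48952 = -557/5091008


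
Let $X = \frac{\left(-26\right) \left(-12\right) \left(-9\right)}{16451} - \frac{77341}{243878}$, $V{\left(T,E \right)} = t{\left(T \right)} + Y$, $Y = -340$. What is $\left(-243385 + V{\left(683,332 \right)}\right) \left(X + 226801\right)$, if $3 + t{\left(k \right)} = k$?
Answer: $- \frac{221154433026650161335}{4012036978} \approx -5.5123 \cdot 10^{10}$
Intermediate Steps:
$t{\left(k \right)} = -3 + k$
$V{\left(T,E \right)} = -343 + T$ ($V{\left(T,E \right)} = \left(-3 + T\right) - 340 = -343 + T$)
$X = - \frac{1957146215}{4012036978}$ ($X = 312 \left(-9\right) \frac{1}{16451} - \frac{77341}{243878} = \left(-2808\right) \frac{1}{16451} - \frac{77341}{243878} = - \frac{2808}{16451} - \frac{77341}{243878} = - \frac{1957146215}{4012036978} \approx -0.48782$)
$\left(-243385 + V{\left(683,332 \right)}\right) \left(X + 226801\right) = \left(-243385 + \left(-343 + 683\right)\right) \left(- \frac{1957146215}{4012036978} + 226801\right) = \left(-243385 + 340\right) \frac{909932041501163}{4012036978} = \left(-243045\right) \frac{909932041501163}{4012036978} = - \frac{221154433026650161335}{4012036978}$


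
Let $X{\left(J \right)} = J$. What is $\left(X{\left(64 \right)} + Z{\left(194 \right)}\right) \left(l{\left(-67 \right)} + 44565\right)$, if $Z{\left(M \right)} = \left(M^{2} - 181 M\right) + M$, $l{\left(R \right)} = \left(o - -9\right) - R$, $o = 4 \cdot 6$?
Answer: $124168700$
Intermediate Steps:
$o = 24$
$l{\left(R \right)} = 33 - R$ ($l{\left(R \right)} = \left(24 - -9\right) - R = \left(24 + 9\right) - R = 33 - R$)
$Z{\left(M \right)} = M^{2} - 180 M$
$\left(X{\left(64 \right)} + Z{\left(194 \right)}\right) \left(l{\left(-67 \right)} + 44565\right) = \left(64 + 194 \left(-180 + 194\right)\right) \left(\left(33 - -67\right) + 44565\right) = \left(64 + 194 \cdot 14\right) \left(\left(33 + 67\right) + 44565\right) = \left(64 + 2716\right) \left(100 + 44565\right) = 2780 \cdot 44665 = 124168700$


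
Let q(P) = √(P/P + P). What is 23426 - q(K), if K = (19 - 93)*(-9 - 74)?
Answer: 23426 - √6143 ≈ 23348.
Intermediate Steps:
K = 6142 (K = -74*(-83) = 6142)
q(P) = √(1 + P)
23426 - q(K) = 23426 - √(1 + 6142) = 23426 - √6143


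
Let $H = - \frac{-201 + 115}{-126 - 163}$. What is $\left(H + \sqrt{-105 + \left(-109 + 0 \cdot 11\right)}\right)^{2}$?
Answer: $\frac{\left(86 - 289 i \sqrt{214}\right)^{2}}{83521} \approx -213.91 - 8.7064 i$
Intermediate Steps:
$H = - \frac{86}{289}$ ($H = - \frac{-86}{-289} = - \frac{\left(-86\right) \left(-1\right)}{289} = \left(-1\right) \frac{86}{289} = - \frac{86}{289} \approx -0.29758$)
$\left(H + \sqrt{-105 + \left(-109 + 0 \cdot 11\right)}\right)^{2} = \left(- \frac{86}{289} + \sqrt{-105 + \left(-109 + 0 \cdot 11\right)}\right)^{2} = \left(- \frac{86}{289} + \sqrt{-105 + \left(-109 + 0\right)}\right)^{2} = \left(- \frac{86}{289} + \sqrt{-105 - 109}\right)^{2} = \left(- \frac{86}{289} + \sqrt{-214}\right)^{2} = \left(- \frac{86}{289} + i \sqrt{214}\right)^{2}$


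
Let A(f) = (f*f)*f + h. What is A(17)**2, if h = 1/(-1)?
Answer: 24127744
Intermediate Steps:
h = -1
A(f) = -1 + f**3 (A(f) = (f*f)*f - 1 = f**2*f - 1 = f**3 - 1 = -1 + f**3)
A(17)**2 = (-1 + 17**3)**2 = (-1 + 4913)**2 = 4912**2 = 24127744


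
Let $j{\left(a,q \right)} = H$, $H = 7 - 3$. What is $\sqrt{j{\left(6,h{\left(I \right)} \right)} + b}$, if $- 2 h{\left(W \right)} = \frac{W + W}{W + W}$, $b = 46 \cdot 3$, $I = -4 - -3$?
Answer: $\sqrt{142} \approx 11.916$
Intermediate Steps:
$I = -1$ ($I = -4 + 3 = -1$)
$b = 138$
$h{\left(W \right)} = - \frac{1}{2}$ ($h{\left(W \right)} = - \frac{\left(W + W\right) \frac{1}{W + W}}{2} = - \frac{2 W \frac{1}{2 W}}{2} = \left(- \frac{1}{2}\right) 1 = - \frac{1}{2}$)
$H = 4$
$j{\left(a,q \right)} = 4$
$\sqrt{j{\left(6,h{\left(I \right)} \right)} + b} = \sqrt{4 + 138} = \sqrt{142}$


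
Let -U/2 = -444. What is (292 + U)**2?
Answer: 1392400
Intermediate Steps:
U = 888 (U = -2*(-444) = 888)
(292 + U)**2 = (292 + 888)**2 = 1180**2 = 1392400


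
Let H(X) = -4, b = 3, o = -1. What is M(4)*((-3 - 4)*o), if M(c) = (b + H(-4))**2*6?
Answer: 42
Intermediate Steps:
M(c) = 6 (M(c) = (3 - 4)**2*6 = (-1)**2*6 = 1*6 = 6)
M(4)*((-3 - 4)*o) = 6*((-3 - 4)*(-1)) = 6*(-7*(-1)) = 6*7 = 42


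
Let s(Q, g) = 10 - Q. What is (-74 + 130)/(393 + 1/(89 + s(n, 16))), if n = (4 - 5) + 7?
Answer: 2604/18275 ≈ 0.14249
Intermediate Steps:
n = 6 (n = -1 + 7 = 6)
(-74 + 130)/(393 + 1/(89 + s(n, 16))) = (-74 + 130)/(393 + 1/(89 + (10 - 1*6))) = 56/(393 + 1/(89 + (10 - 6))) = 56/(393 + 1/(89 + 4)) = 56/(393 + 1/93) = 56/(36550/93) = 56*(93/36550) = 2604/18275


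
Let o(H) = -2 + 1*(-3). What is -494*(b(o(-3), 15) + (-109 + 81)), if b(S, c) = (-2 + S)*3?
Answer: 24206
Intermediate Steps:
o(H) = -5 (o(H) = -2 - 3 = -5)
b(S, c) = -6 + 3*S
-494*(b(o(-3), 15) + (-109 + 81)) = -494*((-6 + 3*(-5)) + (-109 + 81)) = -494*((-6 - 15) - 28) = -494*(-21 - 28) = -494*(-49) = 24206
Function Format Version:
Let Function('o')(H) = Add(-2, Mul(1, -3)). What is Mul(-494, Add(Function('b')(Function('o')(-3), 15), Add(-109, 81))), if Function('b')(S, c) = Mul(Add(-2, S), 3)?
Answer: 24206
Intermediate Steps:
Function('o')(H) = -5 (Function('o')(H) = Add(-2, -3) = -5)
Function('b')(S, c) = Add(-6, Mul(3, S))
Mul(-494, Add(Function('b')(Function('o')(-3), 15), Add(-109, 81))) = Mul(-494, Add(Add(-6, Mul(3, -5)), Add(-109, 81))) = Mul(-494, Add(Add(-6, -15), -28)) = Mul(-494, Add(-21, -28)) = Mul(-494, -49) = 24206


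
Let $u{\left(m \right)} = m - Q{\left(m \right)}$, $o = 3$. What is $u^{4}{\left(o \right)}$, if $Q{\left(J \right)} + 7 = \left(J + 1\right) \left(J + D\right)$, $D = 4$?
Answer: $104976$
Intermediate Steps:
$Q{\left(J \right)} = -7 + \left(1 + J\right) \left(4 + J\right)$ ($Q{\left(J \right)} = -7 + \left(J + 1\right) \left(J + 4\right) = -7 + \left(1 + J\right) \left(4 + J\right)$)
$u{\left(m \right)} = 3 - m^{2} - 4 m$ ($u{\left(m \right)} = m - \left(-3 + m^{2} + 5 m\right) = 3 - m^{2} - 4 m$)
$u^{4}{\left(o \right)} = \left(3 - 3^{2} - 12\right)^{4} = \left(3 - 9 - 12\right)^{4} = \left(-18\right)^{4} = 104976$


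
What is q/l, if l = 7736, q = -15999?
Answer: -15999/7736 ≈ -2.0681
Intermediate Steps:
q/l = -15999/7736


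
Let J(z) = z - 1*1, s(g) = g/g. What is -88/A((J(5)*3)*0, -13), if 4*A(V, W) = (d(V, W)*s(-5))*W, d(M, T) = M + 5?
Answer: 352/65 ≈ 5.4154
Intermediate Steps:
s(g) = 1
d(M, T) = 5 + M
J(z) = -1 + z (J(z) = z - 1 = -1 + z)
A(V, W) = W*(5 + V)/4 (A(V, W) = (((5 + V)*1)*W)/4 = ((5 + V)*W)/4 = (W*(5 + V))/4 = W*(5 + V)/4)
-88/A((J(5)*3)*0, -13) = -88*(-4/(13*(5 + ((-1 + 5)*3)*0))) = -88*(-4/(13*(5 + (4*3)*0))) = -88*(-4/(13*(5 + 12*0))) = -88*(-4/(13*(5 + 0))) = -88/((¼)*(-13)*5) = -88/(-65/4) = -88*(-4/65) = 352/65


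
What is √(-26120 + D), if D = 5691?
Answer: I*√20429 ≈ 142.93*I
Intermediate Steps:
√(-26120 + D) = √(-26120 + 5691) = √(-20429) = I*√20429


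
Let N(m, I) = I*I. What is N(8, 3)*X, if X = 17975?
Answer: 161775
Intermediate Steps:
N(m, I) = I²
N(8, 3)*X = 3²*17975 = 9*17975 = 161775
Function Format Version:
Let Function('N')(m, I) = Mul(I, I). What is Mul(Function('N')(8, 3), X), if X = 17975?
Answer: 161775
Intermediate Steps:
Function('N')(m, I) = Pow(I, 2)
Mul(Function('N')(8, 3), X) = Mul(Pow(3, 2), 17975) = Mul(9, 17975) = 161775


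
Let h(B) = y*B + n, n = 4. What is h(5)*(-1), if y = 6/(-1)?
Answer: 26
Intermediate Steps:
y = -6 (y = 6*(-1) = -6)
h(B) = 4 - 6*B (h(B) = -6*B + 4 = 4 - 6*B)
h(5)*(-1) = (4 - 6*5)*(-1) = (4 - 30)*(-1) = -26*(-1) = 26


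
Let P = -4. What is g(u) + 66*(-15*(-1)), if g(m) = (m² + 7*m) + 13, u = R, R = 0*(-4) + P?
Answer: 991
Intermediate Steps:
R = -4 (R = 0*(-4) - 4 = 0 - 4 = -4)
u = -4
g(m) = 13 + m² + 7*m
g(u) + 66*(-15*(-1)) = (13 + (-4)² + 7*(-4)) + 66*(-15*(-1)) = (13 + 16 - 28) + 66*15 = 1 + 990 = 991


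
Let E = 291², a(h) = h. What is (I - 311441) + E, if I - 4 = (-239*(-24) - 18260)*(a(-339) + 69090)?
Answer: -861264280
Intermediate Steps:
E = 84681
I = -861037520 (I = 4 + (-239*(-24) - 18260)*(-339 + 69090) = 4 + (5736 - 18260)*68751 = 4 - 12524*68751 = 4 - 861037524 = -861037520)
(I - 311441) + E = (-861037520 - 311441) + 84681 = -861348961 + 84681 = -861264280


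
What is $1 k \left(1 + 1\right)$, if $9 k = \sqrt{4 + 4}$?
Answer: $\frac{4 \sqrt{2}}{9} \approx 0.62854$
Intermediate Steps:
$k = \frac{2 \sqrt{2}}{9}$ ($k = \frac{\sqrt{4 + 4}}{9} = \frac{\sqrt{8}}{9} = \frac{2 \sqrt{2}}{9} \approx 0.31427$)
$1 k \left(1 + 1\right) = 1 \frac{2 \sqrt{2}}{9} \left(1 + 1\right) = \frac{2 \sqrt{2}}{9} \cdot 2 = \frac{4 \sqrt{2}}{9}$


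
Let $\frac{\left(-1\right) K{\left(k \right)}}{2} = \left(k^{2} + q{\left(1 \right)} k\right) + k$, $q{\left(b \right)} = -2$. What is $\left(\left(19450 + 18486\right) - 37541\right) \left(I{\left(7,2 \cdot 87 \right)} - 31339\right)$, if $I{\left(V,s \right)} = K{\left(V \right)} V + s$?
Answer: $-12542435$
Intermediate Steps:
$K{\left(k \right)} = - 2 k^{2} + 2 k$ ($K{\left(k \right)} = - 2 \left(\left(k^{2} - 2 k\right) + k\right) = - 2 \left(k^{2} - k\right) = - 2 k^{2} + 2 k$)
$I{\left(V,s \right)} = s + 2 V^{2} \left(1 - V\right)$ ($I{\left(V,s \right)} = 2 V \left(1 - V\right) V + s = 2 V^{2} \left(1 - V\right) + s = s + 2 V^{2} \left(1 - V\right)$)
$\left(\left(19450 + 18486\right) - 37541\right) \left(I{\left(7,2 \cdot 87 \right)} - 31339\right) = \left(\left(19450 + 18486\right) - 37541\right) \left(\left(2 \cdot 87 + 2 \cdot 7^{2} \left(1 - 7\right)\right) - 31339\right) = \left(37936 - 37541\right) \left(\left(174 + 2 \cdot 49 \left(1 - 7\right)\right) - 31339\right) = 395 \left(\left(174 + 2 \cdot 49 \left(-6\right)\right) - 31339\right) = 395 \left(\left(174 - 588\right) - 31339\right) = 395 \left(-414 - 31339\right) = 395 \left(-31753\right) = -12542435$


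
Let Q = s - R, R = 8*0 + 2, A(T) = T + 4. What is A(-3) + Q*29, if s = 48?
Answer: 1335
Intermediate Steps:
A(T) = 4 + T
R = 2 (R = 0 + 2 = 2)
Q = 46 (Q = 48 - 1*2 = 48 - 2 = 46)
A(-3) + Q*29 = (4 - 3) + 46*29 = 1 + 1334 = 1335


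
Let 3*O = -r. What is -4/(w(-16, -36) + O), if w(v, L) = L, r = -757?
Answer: -12/649 ≈ -0.018490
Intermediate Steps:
O = 757/3 (O = (-1*(-757))/3 = (⅓)*757 = 757/3 ≈ 252.33)
-4/(w(-16, -36) + O) = -4/(-36 + 757/3) = -4/(649/3) = (3/649)*(-4) = -12/649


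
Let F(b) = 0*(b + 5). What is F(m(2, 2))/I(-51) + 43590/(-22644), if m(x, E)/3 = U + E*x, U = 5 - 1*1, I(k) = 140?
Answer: -7265/3774 ≈ -1.9250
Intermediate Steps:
U = 4 (U = 5 - 1 = 4)
m(x, E) = 12 + 3*E*x (m(x, E) = 3*(4 + E*x) = 12 + 3*E*x)
F(b) = 0 (F(b) = 0*(5 + b) = 0)
F(m(2, 2))/I(-51) + 43590/(-22644) = 0/140 + 43590/(-22644) = 0*(1/140) + 43590*(-1/22644) = 0 - 7265/3774 = -7265/3774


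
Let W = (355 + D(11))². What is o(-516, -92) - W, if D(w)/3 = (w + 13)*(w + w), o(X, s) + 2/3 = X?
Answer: -11280713/3 ≈ -3.7602e+6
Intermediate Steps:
o(X, s) = -⅔ + X
D(w) = 6*w*(13 + w) (D(w) = 3*((w + 13)*(w + w)) = 3*((13 + w)*(2*w)) = 3*(2*w*(13 + w)) = 6*w*(13 + w))
W = 3759721 (W = (355 + 6*11*(13 + 11))² = (355 + 6*11*24)² = (355 + 1584)² = 1939² = 3759721)
o(-516, -92) - W = (-⅔ - 516) - 1*3759721 = -1550/3 - 3759721 = -11280713/3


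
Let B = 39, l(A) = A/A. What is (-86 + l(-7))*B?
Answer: -3315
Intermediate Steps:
l(A) = 1
(-86 + l(-7))*B = (-86 + 1)*39 = -85*39 = -3315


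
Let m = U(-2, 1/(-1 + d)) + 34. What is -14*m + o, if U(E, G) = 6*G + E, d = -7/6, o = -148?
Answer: -7244/13 ≈ -557.23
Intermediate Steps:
d = -7/6 (d = -7*1/6 = -7/6 ≈ -1.1667)
U(E, G) = E + 6*G
m = 380/13 (m = (-2 + 6/(-1 - 7/6)) + 34 = (-2 + 6/(-13/6)) + 34 = (-2 + 6*(-6/13)) + 34 = (-2 - 36/13) + 34 = -62/13 + 34 = 380/13 ≈ 29.231)
-14*m + o = -14*380/13 - 148 = -5320/13 - 148 = -7244/13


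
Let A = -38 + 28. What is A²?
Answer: 100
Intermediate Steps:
A = -10
A² = (-10)² = 100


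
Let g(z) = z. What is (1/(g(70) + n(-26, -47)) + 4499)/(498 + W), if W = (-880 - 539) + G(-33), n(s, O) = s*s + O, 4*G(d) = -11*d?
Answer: -12579208/2321379 ≈ -5.4189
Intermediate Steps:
G(d) = -11*d/4 (G(d) = (-11*d)/4 = -11*d/4)
n(s, O) = O + s² (n(s, O) = s² + O = O + s²)
W = -5313/4 (W = (-880 - 539) - 11/4*(-33) = -1419 + 363/4 = -5313/4 ≈ -1328.3)
(1/(g(70) + n(-26, -47)) + 4499)/(498 + W) = (1/(70 + (-47 + (-26)²)) + 4499)/(498 - 5313/4) = (1/(70 + (-47 + 676)) + 4499)/(-3321/4) = (1/(70 + 629) + 4499)*(-4/3321) = (1/699 + 4499)*(-4/3321) = (3144802/699)*(-4/3321) = -12579208/2321379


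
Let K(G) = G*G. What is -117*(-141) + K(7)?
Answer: 16546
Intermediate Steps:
K(G) = G²
-117*(-141) + K(7) = -117*(-141) + 7² = 16497 + 49 = 16546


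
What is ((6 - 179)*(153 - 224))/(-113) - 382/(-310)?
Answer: -1882282/17515 ≈ -107.47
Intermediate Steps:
((6 - 179)*(153 - 224))/(-113) - 382/(-310) = -173*(-71)*(-1/113) - 382*(-1/310) = 12283*(-1/113) + 191/155 = -12283/113 + 191/155 = -1882282/17515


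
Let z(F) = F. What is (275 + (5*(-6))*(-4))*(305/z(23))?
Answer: 120475/23 ≈ 5238.0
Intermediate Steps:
(275 + (5*(-6))*(-4))*(305/z(23)) = (275 + (5*(-6))*(-4))*(305/23) = (275 - 30*(-4))*(305*(1/23)) = (275 + 120)*(305/23) = 395*(305/23) = 120475/23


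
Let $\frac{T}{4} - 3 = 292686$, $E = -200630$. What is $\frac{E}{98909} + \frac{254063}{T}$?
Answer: $- \frac{209759659013}{115798305204} \approx -1.8114$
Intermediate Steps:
$T = 1170756$ ($T = 12 + 4 \cdot 292686 = 12 + 1170744 = 1170756$)
$\frac{E}{98909} + \frac{254063}{T} = - \frac{200630}{98909} + \frac{254063}{1170756} = - \frac{209759659013}{115798305204}$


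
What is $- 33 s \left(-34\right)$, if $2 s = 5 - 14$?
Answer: $-5049$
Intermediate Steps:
$s = - \frac{9}{2}$ ($s = \frac{5 - 14}{2} = \frac{1}{2} \left(-9\right) = - \frac{9}{2} \approx -4.5$)
$- 33 s \left(-34\right) = \left(-33\right) \left(- \frac{9}{2}\right) \left(-34\right) = \frac{297}{2} \left(-34\right) = -5049$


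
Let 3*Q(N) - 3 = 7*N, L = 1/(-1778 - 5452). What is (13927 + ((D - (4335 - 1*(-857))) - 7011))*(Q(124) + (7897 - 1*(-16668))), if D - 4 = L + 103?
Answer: 493557163507/10845 ≈ 4.5510e+7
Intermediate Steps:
L = -1/7230 (L = 1/(-7230) = -1/7230 ≈ -0.00013831)
Q(N) = 1 + 7*N/3 (Q(N) = 1 + (7*N)/3 = 1 + 7*N/3)
D = 773609/7230 (D = 4 + (-1/7230 + 103) = 4 + 744689/7230 = 773609/7230 ≈ 107.00)
(13927 + ((D - (4335 - 1*(-857))) - 7011))*(Q(124) + (7897 - 1*(-16668))) = (13927 + ((773609/7230 - (4335 - 1*(-857))) - 7011))*((1 + (7/3)*124) + (7897 - 1*(-16668))) = (13927 + ((773609/7230 - (4335 + 857)) - 7011))*((1 + 868/3) + (7897 + 16668)) = (13927 + ((773609/7230 - 1*5192) - 7011))*(871/3 + 24565) = (13927 + ((773609/7230 - 5192) - 7011))*(74566/3) = (13927 + (-36764551/7230 - 7011))*(74566/3) = (13927 - 87454081/7230)*(74566/3) = (13238129/7230)*(74566/3) = 493557163507/10845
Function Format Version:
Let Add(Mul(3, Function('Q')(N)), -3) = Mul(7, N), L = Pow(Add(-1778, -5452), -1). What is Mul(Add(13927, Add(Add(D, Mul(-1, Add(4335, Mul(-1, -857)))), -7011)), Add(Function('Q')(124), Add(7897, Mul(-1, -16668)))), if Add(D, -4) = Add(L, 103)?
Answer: Rational(493557163507, 10845) ≈ 4.5510e+7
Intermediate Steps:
L = Rational(-1, 7230) (L = Pow(-7230, -1) = Rational(-1, 7230) ≈ -0.00013831)
Function('Q')(N) = Add(1, Mul(Rational(7, 3), N)) (Function('Q')(N) = Add(1, Mul(Rational(1, 3), Mul(7, N))) = Add(1, Mul(Rational(7, 3), N)))
D = Rational(773609, 7230) (D = Add(4, Add(Rational(-1, 7230), 103)) = Add(4, Rational(744689, 7230)) = Rational(773609, 7230) ≈ 107.00)
Mul(Add(13927, Add(Add(D, Mul(-1, Add(4335, Mul(-1, -857)))), -7011)), Add(Function('Q')(124), Add(7897, Mul(-1, -16668)))) = Mul(Add(13927, Add(Add(Rational(773609, 7230), Mul(-1, Add(4335, Mul(-1, -857)))), -7011)), Add(Add(1, Mul(Rational(7, 3), 124)), Add(7897, Mul(-1, -16668)))) = Mul(Add(13927, Add(Add(Rational(773609, 7230), Mul(-1, Add(4335, 857))), -7011)), Add(Add(1, Rational(868, 3)), Add(7897, 16668))) = Mul(Add(13927, Add(Add(Rational(773609, 7230), Mul(-1, 5192)), -7011)), Add(Rational(871, 3), 24565)) = Mul(Add(13927, Add(Add(Rational(773609, 7230), -5192), -7011)), Rational(74566, 3)) = Mul(Add(13927, Add(Rational(-36764551, 7230), -7011)), Rational(74566, 3)) = Mul(Add(13927, Rational(-87454081, 7230)), Rational(74566, 3)) = Mul(Rational(13238129, 7230), Rational(74566, 3)) = Rational(493557163507, 10845)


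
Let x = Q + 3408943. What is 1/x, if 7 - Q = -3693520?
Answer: 1/7102470 ≈ 1.4080e-7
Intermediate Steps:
Q = 3693527 (Q = 7 - 1*(-3693520) = 7 + 3693520 = 3693527)
x = 7102470 (x = 3693527 + 3408943 = 7102470)
1/x = 1/7102470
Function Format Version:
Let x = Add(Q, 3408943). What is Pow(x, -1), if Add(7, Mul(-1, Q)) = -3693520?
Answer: Rational(1, 7102470) ≈ 1.4080e-7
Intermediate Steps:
Q = 3693527 (Q = Add(7, Mul(-1, -3693520)) = Add(7, 3693520) = 3693527)
x = 7102470 (x = Add(3693527, 3408943) = 7102470)
Pow(x, -1) = Pow(7102470, -1) = Rational(1, 7102470)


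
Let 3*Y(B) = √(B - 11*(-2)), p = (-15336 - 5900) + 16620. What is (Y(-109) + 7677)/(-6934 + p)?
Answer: -2559/3850 - I*√87/34650 ≈ -0.66468 - 0.00026919*I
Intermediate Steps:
p = -4616 (p = -21236 + 16620 = -4616)
Y(B) = √(22 + B)/3 (Y(B) = √(B - 11*(-2))/3 = √(B + 22)/3 = √(22 + B)/3)
(Y(-109) + 7677)/(-6934 + p) = (√(22 - 109)/3 + 7677)/(-6934 - 4616) = (√(-87)/3 + 7677)/(-11550) = ((I*√87)/3 + 7677)*(-1/11550) = (I*√87/3 + 7677)*(-1/11550) = (7677 + I*√87/3)*(-1/11550) = -2559/3850 - I*√87/34650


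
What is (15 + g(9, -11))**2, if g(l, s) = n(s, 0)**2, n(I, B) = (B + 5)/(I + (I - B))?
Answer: 53071225/234256 ≈ 226.55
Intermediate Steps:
n(I, B) = (5 + B)/(-B + 2*I)
g(l, s) = 25/(4*s**2) (g(l, s) = ((-5 - 1*0)/(0 - 2*s))**2 = ((-5 + 0)/((-2*s)))**2 = (-1/(2*s)*(-5))**2 = (5/(2*s))**2 = 25/(4*s**2))
(15 + g(9, -11))**2 = (15 + (25/4)/(-11)**2)**2 = (15 + (25/4)*(1/121))**2 = (15 + 25/484)**2 = (7285/484)**2 = 53071225/234256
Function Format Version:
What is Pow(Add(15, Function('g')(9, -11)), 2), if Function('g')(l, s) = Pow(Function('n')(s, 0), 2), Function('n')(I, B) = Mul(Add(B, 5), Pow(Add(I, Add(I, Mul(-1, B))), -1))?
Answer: Rational(53071225, 234256) ≈ 226.55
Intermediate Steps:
Function('n')(I, B) = Mul(Pow(Add(Mul(-1, B), Mul(2, I)), -1), Add(5, B)) (Function('n')(I, B) = Mul(Add(5, B), Pow(Add(Mul(-1, B), Mul(2, I)), -1)) = Mul(Pow(Add(Mul(-1, B), Mul(2, I)), -1), Add(5, B)))
Function('g')(l, s) = Mul(Rational(25, 4), Pow(s, -2)) (Function('g')(l, s) = Pow(Mul(Pow(Add(0, Mul(-2, s)), -1), Add(-5, Mul(-1, 0))), 2) = Pow(Mul(Pow(Mul(-2, s), -1), Add(-5, 0)), 2) = Pow(Mul(Mul(Rational(-1, 2), Pow(s, -1)), -5), 2) = Pow(Mul(Rational(5, 2), Pow(s, -1)), 2) = Mul(Rational(25, 4), Pow(s, -2)))
Pow(Add(15, Function('g')(9, -11)), 2) = Pow(Add(15, Mul(Rational(25, 4), Pow(-11, -2))), 2) = Pow(Add(15, Mul(Rational(25, 4), Rational(1, 121))), 2) = Pow(Add(15, Rational(25, 484)), 2) = Pow(Rational(7285, 484), 2) = Rational(53071225, 234256)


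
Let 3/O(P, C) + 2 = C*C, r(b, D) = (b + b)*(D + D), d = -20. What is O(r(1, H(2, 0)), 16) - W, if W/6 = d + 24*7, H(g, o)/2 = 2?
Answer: -225549/254 ≈ -887.99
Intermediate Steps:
H(g, o) = 4 (H(g, o) = 2*2 = 4)
W = 888 (W = 6*(-20 + 24*7) = 6*(-20 + 168) = 6*148 = 888)
r(b, D) = 4*D*b (r(b, D) = (2*b)*(2*D) = 4*D*b)
O(P, C) = 3/(-2 + C**2) (O(P, C) = 3/(-2 + C*C) = 3/(-2 + C**2))
O(r(1, H(2, 0)), 16) - W = 3/(-2 + 16**2) - 1*888 = 3/(-2 + 256) - 888 = 3/254 - 888 = -225549/254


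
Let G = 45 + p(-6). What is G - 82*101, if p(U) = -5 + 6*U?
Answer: -8278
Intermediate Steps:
G = 4 (G = 45 + (-5 + 6*(-6)) = 45 + (-5 - 36) = 45 - 41 = 4)
G - 82*101 = 4 - 82*101 = 4 - 8282 = -8278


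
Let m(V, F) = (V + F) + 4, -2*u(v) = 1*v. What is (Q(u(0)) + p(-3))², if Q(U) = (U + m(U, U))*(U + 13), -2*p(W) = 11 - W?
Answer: 2025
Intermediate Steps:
p(W) = -11/2 + W/2 (p(W) = -(11 - W)/2 = -11/2 + W/2)
u(v) = -v/2
m(V, F) = 4 + F + V (m(V, F) = (F + V) + 4 = 4 + F + V)
Q(U) = (4 + 3*U)*(13 + U) (Q(U) = (U + (4 + U + U))*(U + 13) = (U + (4 + 2*U))*(13 + U) = (4 + 3*U)*(13 + U))
(Q(u(0)) + p(-3))² = ((52 + 3*(-½*0)² + 43*(-½*0)) + (-11/2 + (½)*(-3)))² = ((52 + 3*0² + 43*0) + (-11/2 - 3/2))² = ((52 + 3*0 + 0) - 7)² = ((52 + 0 + 0) - 7)² = (52 - 7)² = 45² = 2025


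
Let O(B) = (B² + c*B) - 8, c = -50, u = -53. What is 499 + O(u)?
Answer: 5950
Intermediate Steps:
O(B) = -8 + B² - 50*B (O(B) = (B² - 50*B) - 8 = -8 + B² - 50*B)
499 + O(u) = 499 + (-8 + (-53)² - 50*(-53)) = 499 + (-8 + 2809 + 2650) = 499 + 5451 = 5950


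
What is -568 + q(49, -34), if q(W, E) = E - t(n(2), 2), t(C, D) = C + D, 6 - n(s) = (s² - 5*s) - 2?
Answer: -618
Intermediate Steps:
n(s) = 8 - s² + 5*s (n(s) = 6 - ((s² - 5*s) - 2) = 6 - (-2 + s² - 5*s) = 6 + (2 - s² + 5*s) = 8 - s² + 5*s)
q(W, E) = -16 + E (q(W, E) = E - ((8 - 1*2² + 5*2) + 2) = E - ((8 - 1*4 + 10) + 2) = E - ((8 - 4 + 10) + 2) = E - (14 + 2) = E - 1*16 = E - 16 = -16 + E)
-568 + q(49, -34) = -568 + (-16 - 34) = -568 - 50 = -618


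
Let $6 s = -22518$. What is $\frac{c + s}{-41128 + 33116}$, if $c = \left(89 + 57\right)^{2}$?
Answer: $- \frac{17563}{8012} \approx -2.1921$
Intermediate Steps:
$s = -3753$ ($s = \frac{1}{6} \left(-22518\right) = -3753$)
$c = 21316$ ($c = 146^{2} = 21316$)
$\frac{c + s}{-41128 + 33116} = \frac{21316 - 3753}{-41128 + 33116} = \frac{17563}{-8012} = 17563 \left(- \frac{1}{8012}\right) = - \frac{17563}{8012}$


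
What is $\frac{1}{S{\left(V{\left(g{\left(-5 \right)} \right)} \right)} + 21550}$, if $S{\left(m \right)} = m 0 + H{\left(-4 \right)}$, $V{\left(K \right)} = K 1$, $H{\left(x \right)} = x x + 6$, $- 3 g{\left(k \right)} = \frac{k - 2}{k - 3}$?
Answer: $\frac{1}{21572} \approx 4.6356 \cdot 10^{-5}$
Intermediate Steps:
$g{\left(k \right)} = - \frac{-2 + k}{3 \left(-3 + k\right)}$ ($g{\left(k \right)} = - \frac{\left(k - 2\right) \frac{1}{k - 3}}{3} = - \frac{\left(-2 + k\right) \frac{1}{-3 + k}}{3} = - \frac{\frac{1}{-3 + k} \left(-2 + k\right)}{3} = - \frac{-2 + k}{3 \left(-3 + k\right)}$)
$H{\left(x \right)} = 6 + x^{2}$ ($H{\left(x \right)} = x^{2} + 6 = 6 + x^{2}$)
$V{\left(K \right)} = K$
$S{\left(m \right)} = 22$ ($S{\left(m \right)} = m 0 + \left(6 + \left(-4\right)^{2}\right) = 0 + \left(6 + 16\right) = 0 + 22 = 22$)
$\frac{1}{S{\left(V{\left(g{\left(-5 \right)} \right)} \right)} + 21550} = \frac{1}{22 + 21550} = \frac{1}{21572}$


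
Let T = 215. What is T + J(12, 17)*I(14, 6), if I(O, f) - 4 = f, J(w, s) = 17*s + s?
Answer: 3275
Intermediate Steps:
J(w, s) = 18*s
I(O, f) = 4 + f
T + J(12, 17)*I(14, 6) = 215 + (18*17)*(4 + 6) = 215 + 306*10 = 215 + 3060 = 3275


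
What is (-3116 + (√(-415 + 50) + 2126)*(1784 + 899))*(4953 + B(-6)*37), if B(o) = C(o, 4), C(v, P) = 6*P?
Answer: 33299202222 + 15671403*I*√365 ≈ 3.3299e+10 + 2.994e+8*I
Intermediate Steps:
B(o) = 24 (B(o) = 6*4 = 24)
(-3116 + (√(-415 + 50) + 2126)*(1784 + 899))*(4953 + B(-6)*37) = (-3116 + (√(-415 + 50) + 2126)*(1784 + 899))*(4953 + 24*37) = (-3116 + (√(-365) + 2126)*2683)*(4953 + 888) = (-3116 + (I*√365 + 2126)*2683)*5841 = (-3116 + (2126 + I*√365)*2683)*5841 = (-3116 + (5704058 + 2683*I*√365))*5841 = (5700942 + 2683*I*√365)*5841 = 33299202222 + 15671403*I*√365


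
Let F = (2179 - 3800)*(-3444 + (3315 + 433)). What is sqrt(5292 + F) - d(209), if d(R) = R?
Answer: -209 + 2*I*sqrt(121873) ≈ -209.0 + 698.21*I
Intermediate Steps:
F = -492784 (F = -1621*(-3444 + 3748) = -1621*304 = -492784)
sqrt(5292 + F) - d(209) = sqrt(5292 - 492784) - 1*209 = sqrt(-487492) - 209 = 2*I*sqrt(121873) - 209 = -209 + 2*I*sqrt(121873)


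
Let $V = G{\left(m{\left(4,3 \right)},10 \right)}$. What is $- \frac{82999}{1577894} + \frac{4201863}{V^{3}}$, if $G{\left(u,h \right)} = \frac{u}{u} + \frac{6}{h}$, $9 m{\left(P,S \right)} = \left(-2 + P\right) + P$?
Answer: $\frac{414380879784881}{403940864} \approx 1.0258 \cdot 10^{6}$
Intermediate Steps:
$m{\left(P,S \right)} = - \frac{2}{9} + \frac{2 P}{9}$ ($m{\left(P,S \right)} = \frac{\left(-2 + P\right) + P}{9} = \frac{-2 + 2 P}{9} = - \frac{2}{9} + \frac{2 P}{9}$)
$G{\left(u,h \right)} = 1 + \frac{6}{h}$
$V = \frac{8}{5}$ ($V = \frac{6 + 10}{10} = \frac{1}{10} \cdot 16 = \frac{8}{5} \approx 1.6$)
$- \frac{82999}{1577894} + \frac{4201863}{V^{3}} = - \frac{82999}{1577894} + \frac{4201863}{\left(\frac{8}{5}\right)^{3}} = \left(-82999\right) \frac{1}{1577894} + \frac{4201863}{\frac{512}{125}} = - \frac{82999}{1577894} + 4201863 \cdot \frac{125}{512} = - \frac{82999}{1577894} + \frac{525232875}{512} = \frac{414380879784881}{403940864}$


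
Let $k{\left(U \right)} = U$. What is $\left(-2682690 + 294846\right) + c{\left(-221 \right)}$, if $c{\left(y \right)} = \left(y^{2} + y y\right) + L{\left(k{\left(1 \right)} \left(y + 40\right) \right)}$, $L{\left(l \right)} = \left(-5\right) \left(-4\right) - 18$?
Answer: $-2290160$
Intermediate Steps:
$L{\left(l \right)} = 2$ ($L{\left(l \right)} = 20 - 18 = 2$)
$c{\left(y \right)} = 2 + 2 y^{2}$ ($c{\left(y \right)} = \left(y^{2} + y y\right) + 2 = \left(y^{2} + y^{2}\right) + 2 = 2 y^{2} + 2 = 2 + 2 y^{2}$)
$\left(-2682690 + 294846\right) + c{\left(-221 \right)} = \left(-2682690 + 294846\right) + \left(2 + 2 \left(-221\right)^{2}\right) = -2387844 + \left(2 + 2 \cdot 48841\right) = -2387844 + \left(2 + 97682\right) = -2387844 + 97684 = -2290160$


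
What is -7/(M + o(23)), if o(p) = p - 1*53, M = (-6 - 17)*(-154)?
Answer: -7/3512 ≈ -0.0019932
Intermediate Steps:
M = 3542 (M = -23*(-154) = 3542)
o(p) = -53 + p (o(p) = p - 53 = -53 + p)
-7/(M + o(23)) = -7/(3542 + (-53 + 23)) = -7/(3542 - 30) = -7/3512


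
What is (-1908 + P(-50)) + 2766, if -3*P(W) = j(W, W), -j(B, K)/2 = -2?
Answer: 2570/3 ≈ 856.67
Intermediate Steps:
j(B, K) = 4 (j(B, K) = -2*(-2) = 4)
P(W) = -4/3 (P(W) = -1/3*4 = -4/3)
(-1908 + P(-50)) + 2766 = (-1908 - 4/3) + 2766 = -5728/3 + 2766 = 2570/3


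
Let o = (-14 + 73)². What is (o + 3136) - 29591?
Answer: -22974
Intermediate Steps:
o = 3481 (o = 59² = 3481)
(o + 3136) - 29591 = (3481 + 3136) - 29591 = 6617 - 29591 = -22974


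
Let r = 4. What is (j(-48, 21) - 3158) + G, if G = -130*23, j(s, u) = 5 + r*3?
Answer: -6131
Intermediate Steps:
j(s, u) = 17 (j(s, u) = 5 + 4*3 = 5 + 12 = 17)
G = -2990
(j(-48, 21) - 3158) + G = (17 - 3158) - 2990 = -3141 - 2990 = -6131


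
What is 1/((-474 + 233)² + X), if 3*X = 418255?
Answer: 3/592498 ≈ 5.0633e-6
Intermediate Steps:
X = 418255/3 (X = (⅓)*418255 = 418255/3 ≈ 1.3942e+5)
1/((-474 + 233)² + X) = 1/((-474 + 233)² + 418255/3) = 1/((-241)² + 418255/3) = 1/(58081 + 418255/3) = 1/(592498/3) = 3/592498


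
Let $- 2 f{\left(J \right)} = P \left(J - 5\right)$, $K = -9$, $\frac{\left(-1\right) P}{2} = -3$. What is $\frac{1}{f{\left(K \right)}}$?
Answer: $\frac{1}{42} \approx 0.02381$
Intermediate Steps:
$P = 6$ ($P = \left(-2\right) \left(-3\right) = 6$)
$f{\left(J \right)} = 15 - 3 J$ ($f{\left(J \right)} = - \frac{6 \left(J - 5\right)}{2} = - \frac{6 \left(-5 + J\right)}{2} = - \frac{-30 + 6 J}{2} = 15 - 3 J$)
$\frac{1}{f{\left(K \right)}} = \frac{1}{15 - -27} = \frac{1}{15 + 27} = \frac{1}{42}$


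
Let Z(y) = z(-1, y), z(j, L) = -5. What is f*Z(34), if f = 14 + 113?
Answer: -635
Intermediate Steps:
Z(y) = -5
f = 127
f*Z(34) = 127*(-5) = -635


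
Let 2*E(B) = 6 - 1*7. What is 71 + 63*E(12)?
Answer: 79/2 ≈ 39.500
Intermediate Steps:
E(B) = -½ (E(B) = (6 - 1*7)/2 = (6 - 7)/2 = (½)*(-1) = -½)
71 + 63*E(12) = 71 + 63*(-½) = 71 - 63/2 = 79/2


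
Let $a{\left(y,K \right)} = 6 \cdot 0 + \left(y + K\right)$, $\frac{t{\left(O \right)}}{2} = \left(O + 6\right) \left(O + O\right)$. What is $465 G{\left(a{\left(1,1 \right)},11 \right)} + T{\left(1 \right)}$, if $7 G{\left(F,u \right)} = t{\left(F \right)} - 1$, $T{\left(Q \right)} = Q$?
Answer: $4186$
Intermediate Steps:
$t{\left(O \right)} = 4 O \left(6 + O\right)$ ($t{\left(O \right)} = 2 \left(O + 6\right) \left(O + O\right) = 2 \left(6 + O\right) 2 O = 2 \cdot 2 O \left(6 + O\right) = 4 O \left(6 + O\right)$)
$a{\left(y,K \right)} = K + y$ ($a{\left(y,K \right)} = 0 + \left(K + y\right) = K + y$)
$G{\left(F,u \right)} = - \frac{1}{7} + \frac{4 F \left(6 + F\right)}{7}$ ($G{\left(F,u \right)} = \frac{4 F \left(6 + F\right) - 1}{7} = \frac{-1 + 4 F \left(6 + F\right)}{7} = - \frac{1}{7} + \frac{4 F \left(6 + F\right)}{7}$)
$465 G{\left(a{\left(1,1 \right)},11 \right)} + T{\left(1 \right)} = 465 \left(- \frac{1}{7} + \frac{4 \left(1 + 1\right) \left(6 + \left(1 + 1\right)\right)}{7}\right) + 1 = 465 \left(- \frac{1}{7} + \frac{4}{7} \cdot 2 \left(6 + 2\right)\right) + 1 = 465 \left(- \frac{1}{7} + \frac{4}{7} \cdot 2 \cdot 8\right) + 1 = 465 \left(- \frac{1}{7} + \frac{64}{7}\right) + 1 = 465 \cdot 9 + 1 = 4185 + 1 = 4186$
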